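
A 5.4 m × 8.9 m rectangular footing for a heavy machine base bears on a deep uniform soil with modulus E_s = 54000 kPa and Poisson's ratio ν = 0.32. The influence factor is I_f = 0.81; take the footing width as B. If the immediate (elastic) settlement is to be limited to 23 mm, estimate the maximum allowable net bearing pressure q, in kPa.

S_e = q·B·(1−ν²)/E_s · I_f  ⇒  q = S_e·E_s / (B·(1−ν²)·I_f).
q = 0.023 × 54000 / (5.4 × 0.8976 × 0.81) = 316.3 kPa

q ≈ 316 kPa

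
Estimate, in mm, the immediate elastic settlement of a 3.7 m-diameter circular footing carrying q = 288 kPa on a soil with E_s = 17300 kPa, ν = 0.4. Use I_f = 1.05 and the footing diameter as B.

S_e ≈ 54.3 mm

Immediate (elastic) settlement: S_e = q·B·(1−ν²)/E_s · I_f.
S_e = 288 × 3.7 × (1 − 0.4²) / 17300 × 1.05
    = 288 × 3.7 × 0.84 / 17300 × 1.05
    = 0.05433 m = 54.33 mm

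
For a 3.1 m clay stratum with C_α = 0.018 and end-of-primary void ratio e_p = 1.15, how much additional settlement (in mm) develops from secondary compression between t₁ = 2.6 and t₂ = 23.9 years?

S_s ≈ 25 mm

Secondary compression: S_s = C_α·H/(1+e_p)·log₁₀(t₂/t₁)
S_s = 0.018×3.1/(1+1.15)×log₁₀(23.9/2.6)
    = 0.02595 × 0.9634 = 0.025 m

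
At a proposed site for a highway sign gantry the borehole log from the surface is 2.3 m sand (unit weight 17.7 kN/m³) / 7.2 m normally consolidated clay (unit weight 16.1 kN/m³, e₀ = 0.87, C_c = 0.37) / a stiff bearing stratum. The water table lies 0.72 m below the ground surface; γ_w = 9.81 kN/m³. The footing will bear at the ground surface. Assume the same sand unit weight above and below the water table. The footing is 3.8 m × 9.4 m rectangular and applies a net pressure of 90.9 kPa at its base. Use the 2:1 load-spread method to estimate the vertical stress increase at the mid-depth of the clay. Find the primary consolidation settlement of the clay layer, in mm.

Mid-depth of clay below the ground surface: z = 2.3 + 7.2/2 = 5.9 m.
Total vertical stress at mid-clay: σ_v = 17.7×2.3 + 16.1×3.6 = 98.67 kPa.
Pore pressure: u = 9.81×(5.9 − 0.72) = 50.816 kPa.
Initial effective stress: σ'_0 = σ_v − u = 98.67 − 50.816 = 47.854 kPa.
Stress increase at mid-clay by the 2:1 spreading method:
Δσ = qBL/((B+z)(L+z)) = 90.9×3.8×9.4/((3.8+5.9)(9.4+5.9)) = 21.878 kPa
Final effective stress: σ'_f = σ'_0 + Δσ = 47.854 + 21.878 = 69.732 kPa.
Normally consolidated clay, so the full stress increment lies on the virgin compression line:
S_c = C_c·H/(1+e₀)·log₁₀(σ'_f/σ'_0) = 0.37×7.2/(1+0.87)×log₁₀(69.732/47.854)
    = 1.4246 × 0.16351 = 0.2329 m

S_c ≈ 233 mm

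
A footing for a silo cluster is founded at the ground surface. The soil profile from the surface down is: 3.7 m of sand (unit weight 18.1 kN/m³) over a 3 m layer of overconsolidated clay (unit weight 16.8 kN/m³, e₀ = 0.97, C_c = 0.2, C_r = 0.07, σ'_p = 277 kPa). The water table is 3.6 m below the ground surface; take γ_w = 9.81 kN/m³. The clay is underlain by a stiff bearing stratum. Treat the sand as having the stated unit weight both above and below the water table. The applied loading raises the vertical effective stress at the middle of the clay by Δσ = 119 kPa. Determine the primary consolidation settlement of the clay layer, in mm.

Mid-depth of clay below the ground surface: z = 3.7 + 3/2 = 5.2 m.
Total vertical stress at mid-clay: σ_v = 18.1×3.7 + 16.8×1.5 = 92.17 kPa.
Pore pressure: u = 9.81×(5.2 − 3.6) = 15.696 kPa.
Initial effective stress: σ'_0 = σ_v − u = 92.17 − 15.696 = 76.474 kPa.
Final effective stress: σ'_f = 76.474 + 119 = 195.47 kPa.
σ'_f = 195.47 ≤ σ'_p = 277 kPa, so the clay remains overconsolidated and only the recompression index applies:
S_c = C_r·H/(1+e₀)·log₁₀(σ'_f/σ'_0) = 0.07×3/1.97×log₁₀(195.47/76.474)
    = 0.1066 × 0.40757 = 0.04345 m

S_c ≈ 43.4 mm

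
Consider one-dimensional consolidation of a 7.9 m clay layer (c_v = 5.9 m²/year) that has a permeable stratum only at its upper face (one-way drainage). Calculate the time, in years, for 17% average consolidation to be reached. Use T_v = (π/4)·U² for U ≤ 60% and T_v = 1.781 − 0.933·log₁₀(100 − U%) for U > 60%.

t ≈ 0.24 years

Drainage path length: H_d = H = 7.9 m (single drainage).
U ≤ 60%: T_v = (π/4)·U² = (π/4)×0.17² = 0.022698.
t = T_v·H_d²/c_v = 0.022698×7.9²/5.9 = 0.2401 years.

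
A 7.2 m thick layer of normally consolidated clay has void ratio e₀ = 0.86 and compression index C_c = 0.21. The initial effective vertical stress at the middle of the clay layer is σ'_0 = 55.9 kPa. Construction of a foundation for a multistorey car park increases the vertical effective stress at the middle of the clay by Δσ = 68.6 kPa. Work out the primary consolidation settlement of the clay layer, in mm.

S_c ≈ 283 mm

Final effective stress: σ'_f = σ'_0 + Δσ = 55.9 + 68.6 = 124.5 kPa.
Normally consolidated clay, so the full stress increment lies on the virgin compression line:
S_c = C_c·H/(1+e₀)·log₁₀(σ'_f/σ'_0) = 0.21×7.2/(1+0.86)×log₁₀(124.5/55.9)
    = 0.8129 × 0.34776 = 0.2827 m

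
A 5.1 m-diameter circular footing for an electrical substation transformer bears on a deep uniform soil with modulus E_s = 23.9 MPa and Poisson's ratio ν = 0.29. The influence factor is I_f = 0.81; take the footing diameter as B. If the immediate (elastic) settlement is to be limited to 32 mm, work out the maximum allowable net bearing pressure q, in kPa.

E_s = 23.9 MPa = 23900 kPa.
S_e = q·B·(1−ν²)/E_s · I_f  ⇒  q = S_e·E_s / (B·(1−ν²)·I_f).
q = 0.032 × 23900 / (5.1 × 0.9159 × 0.81) = 202.1 kPa

q ≈ 202 kPa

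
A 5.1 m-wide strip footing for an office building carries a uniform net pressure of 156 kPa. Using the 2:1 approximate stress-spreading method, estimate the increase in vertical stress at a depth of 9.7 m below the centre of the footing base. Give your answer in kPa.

By the 2:1 method the load spreads at 1 horizontal : 2 vertical, so at depth z the loaded area has grown by z in each plan dimension:
Δσ = qB/(B+z) = 156×5.1/(5.1+9.7) = 53.757 kPa

Δσ_z ≈ 53.8 kPa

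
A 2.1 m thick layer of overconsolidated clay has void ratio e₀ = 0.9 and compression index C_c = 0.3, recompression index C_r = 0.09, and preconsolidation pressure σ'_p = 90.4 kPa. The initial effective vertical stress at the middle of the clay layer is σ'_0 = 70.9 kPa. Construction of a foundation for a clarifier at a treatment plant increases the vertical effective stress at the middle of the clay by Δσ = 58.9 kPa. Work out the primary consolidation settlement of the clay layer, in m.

Final effective stress: σ'_f = 70.9 + 58.9 = 129.8 kPa.
σ'_f = 129.8 > σ'_p = 90.4 kPa, so the stress path crosses the preconsolidation pressure — recompression up to σ'_p, then virgin compression beyond:
S_c = H/(1+e₀)·[C_r·log₁₀(σ'_p/σ'_0) + C_c·log₁₀(σ'_f/σ'_p)]
    = 2.1/1.9 × [0.09×log₁₀(90.4/70.9) + 0.3×log₁₀(129.8/90.4)]
    = 1.1053 × [0.009497 + 0.047132] = 0.06259 m

S_c ≈ 0.0626 m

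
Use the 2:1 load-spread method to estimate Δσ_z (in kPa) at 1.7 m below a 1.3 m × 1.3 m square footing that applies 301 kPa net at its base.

By the 2:1 method the load spreads at 1 horizontal : 2 vertical, so at depth z the loaded area has grown by z in each plan dimension:
Δσ = qBL/((B+z)(L+z)) = 301×1.3×1.3/((1.3+1.7)(1.3+1.7)) = 56.521 kPa

Δσ_z ≈ 56.5 kPa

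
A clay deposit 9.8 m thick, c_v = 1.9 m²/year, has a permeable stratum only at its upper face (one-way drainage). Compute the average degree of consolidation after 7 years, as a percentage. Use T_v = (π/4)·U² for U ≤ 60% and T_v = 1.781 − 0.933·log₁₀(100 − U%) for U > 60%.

Drainage path length: H_d = H = 9.8 m (single drainage).
T_v = c_v·t/H_d² = 1.9×7/9.8² = 0.13848.
T_v = 0.13848 corresponds to the U ≤ 60% branch:
U = √(4T_v/π) = 0.4199

U ≈ 42 %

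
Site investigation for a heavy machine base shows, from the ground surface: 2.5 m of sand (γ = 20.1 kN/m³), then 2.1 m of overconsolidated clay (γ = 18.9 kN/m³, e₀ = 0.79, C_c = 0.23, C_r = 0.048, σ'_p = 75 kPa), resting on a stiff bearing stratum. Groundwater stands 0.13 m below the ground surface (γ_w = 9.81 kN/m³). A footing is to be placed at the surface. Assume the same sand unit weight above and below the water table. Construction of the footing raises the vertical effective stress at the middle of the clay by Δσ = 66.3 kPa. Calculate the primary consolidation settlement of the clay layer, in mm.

S_c ≈ 54.6 mm

Mid-depth of clay below the ground surface: z = 2.5 + 2.1/2 = 3.55 m.
Total vertical stress at mid-clay: σ_v = 20.1×2.5 + 18.9×1.05 = 70.095 kPa.
Pore pressure: u = 9.81×(3.55 − 0.13) = 33.55 kPa.
Initial effective stress: σ'_0 = σ_v − u = 70.095 − 33.55 = 36.545 kPa.
Final effective stress: σ'_f = 36.545 + 66.3 = 102.84 kPa.
σ'_f = 102.84 > σ'_p = 75 kPa, so the stress path crosses the preconsolidation pressure — recompression up to σ'_p, then virgin compression beyond:
S_c = H/(1+e₀)·[C_r·log₁₀(σ'_p/σ'_0) + C_c·log₁₀(σ'_f/σ'_p)]
    = 2.1/1.79 × [0.048×log₁₀(75/36.545) + 0.23×log₁₀(102.84/75)]
    = 1.1732 × [0.014987 + 0.031533] = 0.05458 m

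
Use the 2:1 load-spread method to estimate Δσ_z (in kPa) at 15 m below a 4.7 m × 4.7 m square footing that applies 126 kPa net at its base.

By the 2:1 method the load spreads at 1 horizontal : 2 vertical, so at depth z the loaded area has grown by z in each plan dimension:
Δσ = qBL/((B+z)(L+z)) = 126×4.7×4.7/((4.7+15)(4.7+15)) = 7.1719 kPa

Δσ_z ≈ 7.17 kPa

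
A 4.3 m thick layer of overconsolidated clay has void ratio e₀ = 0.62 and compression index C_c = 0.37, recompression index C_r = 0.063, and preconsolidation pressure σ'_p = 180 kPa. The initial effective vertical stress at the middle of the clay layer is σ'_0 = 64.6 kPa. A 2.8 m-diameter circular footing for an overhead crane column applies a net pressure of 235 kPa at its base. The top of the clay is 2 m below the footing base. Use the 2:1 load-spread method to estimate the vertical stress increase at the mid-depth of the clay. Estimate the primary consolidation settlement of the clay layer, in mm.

Mid-depth of clay below the footing base: z = 2 + 4.3/2 = 4.15 m.
Stress increase at mid-clay by the 2:1 spreading method:
Δσ ≈ qD²/(D+z)² = 235×2.8²/(2.8+4.15)² = 38.143 kPa
Final effective stress: σ'_f = 64.6 + 38.143 = 102.74 kPa.
σ'_f = 102.74 ≤ σ'_p = 180 kPa, so the clay remains overconsolidated and only the recompression index applies:
S_c = C_r·H/(1+e₀)·log₁₀(σ'_f/σ'_0) = 0.063×4.3/1.62×log₁₀(102.74/64.6)
    = 0.16722 × 0.20151 = 0.0337 m

S_c ≈ 33.7 mm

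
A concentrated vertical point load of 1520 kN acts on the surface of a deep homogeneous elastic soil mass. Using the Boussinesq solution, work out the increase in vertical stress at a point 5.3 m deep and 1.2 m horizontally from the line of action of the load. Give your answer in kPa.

Boussinesq vertical stress below a point load on an elastic half-space:
Δσ_z = 3P/(2πz²) · [1 + (r/z)²]^(−5/2)
r/z = 1.2/5.3 = 0.22642; [1+(r/z)²]^(−5/2) = 0.88251.
Δσ_z = 3×1520/(2π×5.3²) × 0.88251 = 25.836 × 0.88251 = 22.8 kPa

Δσ_z ≈ 22.8 kPa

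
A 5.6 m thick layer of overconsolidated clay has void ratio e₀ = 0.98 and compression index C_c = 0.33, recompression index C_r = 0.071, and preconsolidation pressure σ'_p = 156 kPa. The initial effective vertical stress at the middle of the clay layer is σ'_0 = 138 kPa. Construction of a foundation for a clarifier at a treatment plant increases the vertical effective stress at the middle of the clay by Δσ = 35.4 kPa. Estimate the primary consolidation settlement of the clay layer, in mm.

S_c ≈ 53.6 mm

Final effective stress: σ'_f = 138 + 35.4 = 173.4 kPa.
σ'_f = 173.4 > σ'_p = 156 kPa, so the stress path crosses the preconsolidation pressure — recompression up to σ'_p, then virgin compression beyond:
S_c = H/(1+e₀)·[C_r·log₁₀(σ'_p/σ'_0) + C_c·log₁₀(σ'_f/σ'_p)]
    = 5.6/1.98 × [0.071×log₁₀(156/138) + 0.33×log₁₀(173.4/156)]
    = 2.8283 × [0.0037804 + 0.015155] = 0.05355 m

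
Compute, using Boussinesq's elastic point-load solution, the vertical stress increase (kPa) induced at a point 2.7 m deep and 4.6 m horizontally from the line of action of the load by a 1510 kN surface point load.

Boussinesq vertical stress below a point load on an elastic half-space:
Δσ_z = 3P/(2πz²) · [1 + (r/z)²]^(−5/2)
r/z = 4.6/2.7 = 1.7037; [1+(r/z)²]^(−5/2) = 0.033236.
Δσ_z = 3×1510/(2π×2.7²) × 0.033236 = 98.899 × 0.033236 = 3.287 kPa

Δσ_z ≈ 3.29 kPa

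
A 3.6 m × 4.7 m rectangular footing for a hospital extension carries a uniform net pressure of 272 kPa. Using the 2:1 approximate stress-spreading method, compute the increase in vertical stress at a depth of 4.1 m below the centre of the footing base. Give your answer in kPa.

Δσ_z ≈ 67.9 kPa

By the 2:1 method the load spreads at 1 horizontal : 2 vertical, so at depth z the loaded area has grown by z in each plan dimension:
Δσ = qBL/((B+z)(L+z)) = 272×3.6×4.7/((3.6+4.1)(4.7+4.1)) = 67.92 kPa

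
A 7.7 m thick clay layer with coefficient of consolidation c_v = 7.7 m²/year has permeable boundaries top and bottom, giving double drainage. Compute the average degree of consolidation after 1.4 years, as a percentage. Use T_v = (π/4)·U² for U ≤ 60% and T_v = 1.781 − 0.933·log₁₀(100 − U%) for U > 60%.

U ≈ 86.5 %

Drainage path length: H_d = H/2 = 3.85 m (double drainage).
T_v = c_v·t/H_d² = 7.7×1.4/3.85² = 0.72727.
T_v = 0.72727 corresponds to the U > 60% branch:
U = 1 − 10^((1.781 − T_v)/0.933)/100 = 0.8653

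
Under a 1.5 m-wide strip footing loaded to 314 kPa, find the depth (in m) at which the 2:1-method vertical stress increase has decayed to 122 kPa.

2:1 spreading — at depth z the loaded area has grown by z in each plan dimension:
qB/(B+z) = Δσ_z ⇒ z = qB/Δσ_z − B = 314×1.5/122 − 1.5 = 2.361 m

z ≈ 2.36 m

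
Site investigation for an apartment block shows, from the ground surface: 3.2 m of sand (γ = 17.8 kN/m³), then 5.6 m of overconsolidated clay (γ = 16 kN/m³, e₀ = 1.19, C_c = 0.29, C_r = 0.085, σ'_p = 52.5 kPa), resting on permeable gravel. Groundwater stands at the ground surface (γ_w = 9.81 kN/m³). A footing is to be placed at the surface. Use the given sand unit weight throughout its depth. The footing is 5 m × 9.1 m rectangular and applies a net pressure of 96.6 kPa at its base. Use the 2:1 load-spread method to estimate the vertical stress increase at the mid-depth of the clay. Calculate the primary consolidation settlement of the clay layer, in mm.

S_c ≈ 109 mm

Mid-depth of clay below the ground surface: z = 3.2 + 5.6/2 = 6 m.
Total vertical stress at mid-clay: σ_v = 17.8×3.2 + 16×2.8 = 101.76 kPa.
Pore pressure: u = 9.81×(6 − 0) = 58.86 kPa.
Initial effective stress: σ'_0 = σ_v − u = 101.76 − 58.86 = 42.9 kPa.
Stress increase at mid-clay by the 2:1 spreading method:
Δσ = qBL/((B+z)(L+z)) = 96.6×5×9.1/((5+6)(9.1+6)) = 26.462 kPa
Final effective stress: σ'_f = 42.9 + 26.462 = 69.362 kPa.
σ'_f = 69.362 > σ'_p = 52.5 kPa, so the stress path crosses the preconsolidation pressure — recompression up to σ'_p, then virgin compression beyond:
S_c = H/(1+e₀)·[C_r·log₁₀(σ'_p/σ'_0) + C_c·log₁₀(σ'_f/σ'_p)]
    = 5.6/2.19 × [0.085×log₁₀(52.5/42.9) + 0.29×log₁₀(69.362/52.5)]
    = 2.5571 × [0.0074547 + 0.035079] = 0.1088 m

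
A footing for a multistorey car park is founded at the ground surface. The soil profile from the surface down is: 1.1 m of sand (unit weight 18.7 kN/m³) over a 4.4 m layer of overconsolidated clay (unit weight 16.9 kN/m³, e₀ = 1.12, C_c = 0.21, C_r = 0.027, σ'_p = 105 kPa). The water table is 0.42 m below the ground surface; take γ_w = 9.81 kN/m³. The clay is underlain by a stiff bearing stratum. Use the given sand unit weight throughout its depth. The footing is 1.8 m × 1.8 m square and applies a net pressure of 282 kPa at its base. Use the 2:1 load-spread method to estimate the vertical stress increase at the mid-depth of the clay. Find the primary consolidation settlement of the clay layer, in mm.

S_c ≈ 19.1 mm

Mid-depth of clay below the ground surface: z = 1.1 + 4.4/2 = 3.3 m.
Total vertical stress at mid-clay: σ_v = 18.7×1.1 + 16.9×2.2 = 57.75 kPa.
Pore pressure: u = 9.81×(3.3 − 0.42) = 28.253 kPa.
Initial effective stress: σ'_0 = σ_v − u = 57.75 − 28.253 = 29.497 kPa.
Stress increase at mid-clay by the 2:1 spreading method:
Δσ = qBL/((B+z)(L+z)) = 282×1.8×1.8/((1.8+3.3)(1.8+3.3)) = 35.128 kPa
Final effective stress: σ'_f = 29.497 + 35.128 = 64.625 kPa.
σ'_f = 64.625 ≤ σ'_p = 105 kPa, so the clay remains overconsolidated and only the recompression index applies:
S_c = C_r·H/(1+e₀)·log₁₀(σ'_f/σ'_0) = 0.027×4.4/2.12×log₁₀(64.625/29.497)
    = 0.056038 × 0.34062 = 0.01909 m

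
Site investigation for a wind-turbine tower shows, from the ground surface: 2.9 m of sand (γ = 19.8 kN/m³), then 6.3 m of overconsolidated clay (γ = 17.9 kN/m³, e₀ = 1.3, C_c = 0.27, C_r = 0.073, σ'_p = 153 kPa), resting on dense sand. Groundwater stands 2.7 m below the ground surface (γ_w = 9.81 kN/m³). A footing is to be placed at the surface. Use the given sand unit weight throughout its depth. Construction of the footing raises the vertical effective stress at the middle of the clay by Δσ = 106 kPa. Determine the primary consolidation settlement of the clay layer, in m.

Mid-depth of clay below the ground surface: z = 2.9 + 6.3/2 = 6.05 m.
Total vertical stress at mid-clay: σ_v = 19.8×2.9 + 17.9×3.15 = 113.8 kPa.
Pore pressure: u = 9.81×(6.05 − 2.7) = 32.864 kPa.
Initial effective stress: σ'_0 = σ_v − u = 113.8 − 32.864 = 80.936 kPa.
Final effective stress: σ'_f = 80.936 + 106 = 186.94 kPa.
σ'_f = 186.94 > σ'_p = 153 kPa, so the stress path crosses the preconsolidation pressure — recompression up to σ'_p, then virgin compression beyond:
S_c = H/(1+e₀)·[C_r·log₁₀(σ'_p/σ'_0) + C_c·log₁₀(σ'_f/σ'_p)]
    = 6.3/2.3 × [0.073×log₁₀(153/80.936) + 0.27×log₁₀(186.94/153)]
    = 2.7391 × [0.020188 + 0.023493] = 0.1196 m

S_c ≈ 0.12 m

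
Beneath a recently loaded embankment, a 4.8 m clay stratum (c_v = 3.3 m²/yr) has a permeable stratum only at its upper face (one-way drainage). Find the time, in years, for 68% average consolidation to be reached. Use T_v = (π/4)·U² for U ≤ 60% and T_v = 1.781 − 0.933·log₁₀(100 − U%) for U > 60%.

t ≈ 2.63 years

Drainage path length: H_d = H = 4.8 m (single drainage).
U > 60%: T_v = 1.781 − 0.933·log₁₀(100 − 68) = 0.3767.
t = T_v·H_d²/c_v = 0.3767×4.8²/3.3 = 2.63 years.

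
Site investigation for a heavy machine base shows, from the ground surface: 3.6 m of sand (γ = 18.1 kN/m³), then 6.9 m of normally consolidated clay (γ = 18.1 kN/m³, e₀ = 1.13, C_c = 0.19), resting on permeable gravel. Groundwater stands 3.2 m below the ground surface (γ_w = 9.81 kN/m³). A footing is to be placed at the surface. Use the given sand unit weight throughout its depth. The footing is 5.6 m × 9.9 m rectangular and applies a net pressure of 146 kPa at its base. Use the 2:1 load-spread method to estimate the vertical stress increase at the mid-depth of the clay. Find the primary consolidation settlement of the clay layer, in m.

Mid-depth of clay below the ground surface: z = 3.6 + 6.9/2 = 7.05 m.
Total vertical stress at mid-clay: σ_v = 18.1×3.6 + 18.1×3.45 = 127.61 kPa.
Pore pressure: u = 9.81×(7.05 − 3.2) = 37.769 kPa.
Initial effective stress: σ'_0 = σ_v − u = 127.61 − 37.769 = 89.841 kPa.
Stress increase at mid-clay by the 2:1 spreading method:
Δσ = qBL/((B+z)(L+z)) = 146×5.6×9.9/((5.6+7.05)(9.9+7.05)) = 37.75 kPa
Final effective stress: σ'_f = σ'_0 + Δσ = 89.841 + 37.75 = 127.59 kPa.
Normally consolidated clay, so the full stress increment lies on the virgin compression line:
S_c = C_c·H/(1+e₀)·log₁₀(σ'_f/σ'_0) = 0.19×6.9/(1+1.13)×log₁₀(127.59/89.841)
    = 0.61549 × 0.15234 = 0.09376 m

S_c ≈ 0.0938 m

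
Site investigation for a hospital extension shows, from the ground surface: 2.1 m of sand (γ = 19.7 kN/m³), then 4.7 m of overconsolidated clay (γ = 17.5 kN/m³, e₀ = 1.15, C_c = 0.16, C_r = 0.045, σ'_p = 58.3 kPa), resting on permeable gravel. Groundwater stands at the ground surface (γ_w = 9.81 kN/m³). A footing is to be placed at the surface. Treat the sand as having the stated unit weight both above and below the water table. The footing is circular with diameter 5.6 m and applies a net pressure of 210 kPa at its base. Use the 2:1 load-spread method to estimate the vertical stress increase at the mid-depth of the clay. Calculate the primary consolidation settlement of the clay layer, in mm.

S_c ≈ 105 mm

Mid-depth of clay below the ground surface: z = 2.1 + 4.7/2 = 4.45 m.
Total vertical stress at mid-clay: σ_v = 19.7×2.1 + 17.5×2.35 = 82.495 kPa.
Pore pressure: u = 9.81×(4.45 − 0) = 43.655 kPa.
Initial effective stress: σ'_0 = σ_v − u = 82.495 − 43.655 = 38.84 kPa.
Stress increase at mid-clay by the 2:1 spreading method:
Δσ ≈ qD²/(D+z)² = 210×5.6²/(5.6+4.45)² = 65.202 kPa
Final effective stress: σ'_f = 38.84 + 65.202 = 104.04 kPa.
σ'_f = 104.04 > σ'_p = 58.3 kPa, so the stress path crosses the preconsolidation pressure — recompression up to σ'_p, then virgin compression beyond:
S_c = H/(1+e₀)·[C_r·log₁₀(σ'_p/σ'_0) + C_c·log₁₀(σ'_f/σ'_p)]
    = 4.7/2.15 × [0.045×log₁₀(58.3/38.84) + 0.16×log₁₀(104.04/58.3)]
    = 2.186 × [0.0079375 + 0.040245] = 0.1053 m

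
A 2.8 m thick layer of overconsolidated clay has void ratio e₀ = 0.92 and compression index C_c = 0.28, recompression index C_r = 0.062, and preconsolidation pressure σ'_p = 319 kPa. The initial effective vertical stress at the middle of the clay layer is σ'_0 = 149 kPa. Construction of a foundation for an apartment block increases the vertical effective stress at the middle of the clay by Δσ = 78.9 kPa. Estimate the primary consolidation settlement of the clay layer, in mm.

Final effective stress: σ'_f = 149 + 78.9 = 227.9 kPa.
σ'_f = 227.9 ≤ σ'_p = 319 kPa, so the clay remains overconsolidated and only the recompression index applies:
S_c = C_r·H/(1+e₀)·log₁₀(σ'_f/σ'_0) = 0.062×2.8/1.92×log₁₀(227.9/149)
    = 0.090415 × 0.18456 = 0.01669 m

S_c ≈ 16.7 mm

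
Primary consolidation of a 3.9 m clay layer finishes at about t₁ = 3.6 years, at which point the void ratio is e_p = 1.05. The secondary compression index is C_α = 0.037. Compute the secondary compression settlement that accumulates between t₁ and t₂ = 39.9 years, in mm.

Secondary compression: S_s = C_α·H/(1+e_p)·log₁₀(t₂/t₁)
S_s = 0.037×3.9/(1+1.05)×log₁₀(39.9/3.6)
    = 0.07039 × 1.045 = 0.07353 m

S_s ≈ 73.5 mm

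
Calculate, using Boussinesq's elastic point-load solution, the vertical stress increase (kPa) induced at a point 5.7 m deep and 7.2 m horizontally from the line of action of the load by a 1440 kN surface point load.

Boussinesq vertical stress below a point load on an elastic half-space:
Δσ_z = 3P/(2πz²) · [1 + (r/z)²]^(−5/2)
r/z = 7.2/5.7 = 1.2632; [1+(r/z)²]^(−5/2) = 0.092134.
Δσ_z = 3×1440/(2π×5.7²) × 0.092134 = 21.162 × 0.092134 = 1.95 kPa

Δσ_z ≈ 1.95 kPa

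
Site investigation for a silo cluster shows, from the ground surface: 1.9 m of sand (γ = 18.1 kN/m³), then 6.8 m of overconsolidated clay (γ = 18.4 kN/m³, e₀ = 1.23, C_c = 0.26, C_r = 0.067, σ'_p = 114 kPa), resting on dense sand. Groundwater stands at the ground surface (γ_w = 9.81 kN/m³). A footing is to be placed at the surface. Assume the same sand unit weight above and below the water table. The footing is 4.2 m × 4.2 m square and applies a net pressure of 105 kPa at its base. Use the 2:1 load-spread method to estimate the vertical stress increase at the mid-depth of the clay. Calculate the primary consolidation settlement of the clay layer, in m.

S_c ≈ 0.0334 m

Mid-depth of clay below the ground surface: z = 1.9 + 6.8/2 = 5.3 m.
Total vertical stress at mid-clay: σ_v = 18.1×1.9 + 18.4×3.4 = 96.95 kPa.
Pore pressure: u = 9.81×(5.3 − 0) = 51.993 kPa.
Initial effective stress: σ'_0 = σ_v − u = 96.95 − 51.993 = 44.957 kPa.
Stress increase at mid-clay by the 2:1 spreading method:
Δσ = qBL/((B+z)(L+z)) = 105×4.2×4.2/((4.2+5.3)(4.2+5.3)) = 20.523 kPa
Final effective stress: σ'_f = 44.957 + 20.523 = 65.48 kPa.
σ'_f = 65.48 ≤ σ'_p = 114 kPa, so the clay remains overconsolidated and only the recompression index applies:
S_c = C_r·H/(1+e₀)·log₁₀(σ'_f/σ'_0) = 0.067×6.8/2.23×log₁₀(65.48/44.957)
    = 0.2043 × 0.16331 = 0.03336 m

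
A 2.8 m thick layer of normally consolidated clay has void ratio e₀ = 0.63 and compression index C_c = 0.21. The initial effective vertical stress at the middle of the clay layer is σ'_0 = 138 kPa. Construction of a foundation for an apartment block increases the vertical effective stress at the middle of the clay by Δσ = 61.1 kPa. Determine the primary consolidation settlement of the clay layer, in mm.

S_c ≈ 57.4 mm

Final effective stress: σ'_f = σ'_0 + Δσ = 138 + 61.1 = 199.1 kPa.
Normally consolidated clay, so the full stress increment lies on the virgin compression line:
S_c = C_c·H/(1+e₀)·log₁₀(σ'_f/σ'_0) = 0.21×2.8/(1+0.63)×log₁₀(199.1/138)
    = 0.36074 × 0.15919 = 0.05743 m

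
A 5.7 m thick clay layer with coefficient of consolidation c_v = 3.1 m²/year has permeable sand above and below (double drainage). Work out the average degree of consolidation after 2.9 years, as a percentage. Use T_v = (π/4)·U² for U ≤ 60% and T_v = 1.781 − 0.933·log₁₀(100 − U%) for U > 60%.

Drainage path length: H_d = H/2 = 2.85 m (double drainage).
T_v = c_v·t/H_d² = 3.1×2.9/2.85² = 1.1068.
T_v = 1.1068 corresponds to the U > 60% branch:
U = 1 − 10^((1.781 − T_v)/0.933)/100 = 0.9472

U ≈ 94.7 %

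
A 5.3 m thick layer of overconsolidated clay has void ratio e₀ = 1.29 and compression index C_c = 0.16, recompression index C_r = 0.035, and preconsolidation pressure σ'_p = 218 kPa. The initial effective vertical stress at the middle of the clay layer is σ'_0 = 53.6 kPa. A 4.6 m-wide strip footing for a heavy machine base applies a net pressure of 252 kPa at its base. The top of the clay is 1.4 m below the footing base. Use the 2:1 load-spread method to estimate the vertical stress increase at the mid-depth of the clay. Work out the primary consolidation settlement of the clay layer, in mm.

S_c ≈ 44.1 mm

Mid-depth of clay below the footing base: z = 1.4 + 5.3/2 = 4.05 m.
Stress increase at mid-clay by the 2:1 spreading method:
Δσ = qB/(B+z) = 252×4.6/(4.6+4.05) = 134.01 kPa
Final effective stress: σ'_f = 53.6 + 134.01 = 187.61 kPa.
σ'_f = 187.61 ≤ σ'_p = 218 kPa, so the clay remains overconsolidated and only the recompression index applies:
S_c = C_r·H/(1+e₀)·log₁₀(σ'_f/σ'_0) = 0.035×5.3/2.29×log₁₀(187.61/53.6)
    = 0.081004 × 0.54409 = 0.04407 m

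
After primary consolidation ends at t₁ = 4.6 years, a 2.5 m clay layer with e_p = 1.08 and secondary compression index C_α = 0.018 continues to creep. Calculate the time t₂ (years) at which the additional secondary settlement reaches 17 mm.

S_s = C_α·H/(1+e_p)·log₁₀(t₂/t₁) ⇒ log₁₀(t₂/t₁) = S_s·(1+e_p)/(C_α·H).
log₁₀(t₂/t₁) = 0.017 × (1+1.08) / (0.018×2.5) = 0.7858
t₂ = t₁ × 10^0.7858 = 4.6 × 6.106 = 28.09 years

t₂ ≈ 28.1 years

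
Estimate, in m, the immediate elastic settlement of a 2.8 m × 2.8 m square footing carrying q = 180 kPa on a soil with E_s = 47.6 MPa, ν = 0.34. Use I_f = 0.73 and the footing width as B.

S_e ≈ 0.00684 m

Immediate (elastic) settlement: S_e = q·B·(1−ν²)/E_s · I_f.
E_s = 47.6 MPa = 47600 kPa.
S_e = 180 × 2.8 × (1 − 0.34²) / 47600 × 0.73
    = 180 × 2.8 × 0.8844 / 47600 × 0.73
    = 0.006836 m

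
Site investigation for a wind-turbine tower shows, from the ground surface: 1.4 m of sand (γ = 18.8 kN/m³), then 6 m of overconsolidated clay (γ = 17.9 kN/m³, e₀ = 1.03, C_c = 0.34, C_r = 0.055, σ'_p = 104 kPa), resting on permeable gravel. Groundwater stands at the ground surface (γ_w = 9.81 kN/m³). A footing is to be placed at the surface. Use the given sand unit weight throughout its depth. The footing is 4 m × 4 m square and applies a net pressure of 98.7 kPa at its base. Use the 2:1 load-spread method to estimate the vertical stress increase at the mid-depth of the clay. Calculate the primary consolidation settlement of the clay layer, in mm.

S_c ≈ 33.5 mm

Mid-depth of clay below the ground surface: z = 1.4 + 6/2 = 4.4 m.
Total vertical stress at mid-clay: σ_v = 18.8×1.4 + 17.9×3 = 80.02 kPa.
Pore pressure: u = 9.81×(4.4 − 0) = 43.164 kPa.
Initial effective stress: σ'_0 = σ_v − u = 80.02 − 43.164 = 36.856 kPa.
Stress increase at mid-clay by the 2:1 spreading method:
Δσ = qBL/((B+z)(L+z)) = 98.7×4×4/((4+4.4)(4+4.4)) = 22.381 kPa
Final effective stress: σ'_f = 36.856 + 22.381 = 59.237 kPa.
σ'_f = 59.237 ≤ σ'_p = 104 kPa, so the clay remains overconsolidated and only the recompression index applies:
S_c = C_r·H/(1+e₀)·log₁₀(σ'_f/σ'_0) = 0.055×6/2.03×log₁₀(59.237/36.856)
    = 0.16256 × 0.20608 = 0.0335 m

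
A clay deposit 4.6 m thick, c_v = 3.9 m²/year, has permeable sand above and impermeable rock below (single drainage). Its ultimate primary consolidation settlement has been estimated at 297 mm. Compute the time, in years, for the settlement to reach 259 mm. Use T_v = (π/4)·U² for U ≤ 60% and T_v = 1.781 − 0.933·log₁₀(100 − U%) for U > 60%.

t ≈ 4.06 years

Drainage path length: H_d = H = 4.6 m (single drainage).
U = S(t)/S_ult = 259/297 = 0.8721.
U > 60%: T_v = 1.781 − 0.933·log₁₀(100 − 87.205) = 0.74814.
t = T_v·H_d²/c_v = 0.74814×4.6²/3.9 = 4.059 years.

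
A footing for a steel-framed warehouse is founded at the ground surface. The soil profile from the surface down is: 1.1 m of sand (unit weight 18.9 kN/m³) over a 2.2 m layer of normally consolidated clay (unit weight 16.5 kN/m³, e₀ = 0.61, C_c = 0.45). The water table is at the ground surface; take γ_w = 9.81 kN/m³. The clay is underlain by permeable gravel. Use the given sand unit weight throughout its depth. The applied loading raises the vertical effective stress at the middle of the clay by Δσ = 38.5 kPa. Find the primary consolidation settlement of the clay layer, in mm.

Mid-depth of clay below the ground surface: z = 1.1 + 2.2/2 = 2.2 m.
Total vertical stress at mid-clay: σ_v = 18.9×1.1 + 16.5×1.1 = 38.94 kPa.
Pore pressure: u = 9.81×(2.2 − 0) = 21.582 kPa.
Initial effective stress: σ'_0 = σ_v − u = 38.94 − 21.582 = 17.358 kPa.
Final effective stress: σ'_f = σ'_0 + Δσ = 17.358 + 38.5 = 55.858 kPa.
Normally consolidated clay, so the full stress increment lies on the virgin compression line:
S_c = C_c·H/(1+e₀)·log₁₀(σ'_f/σ'_0) = 0.45×2.2/(1+0.61)×log₁₀(55.858/17.358)
    = 0.61491 × 0.50759 = 0.3121 m

S_c ≈ 312 mm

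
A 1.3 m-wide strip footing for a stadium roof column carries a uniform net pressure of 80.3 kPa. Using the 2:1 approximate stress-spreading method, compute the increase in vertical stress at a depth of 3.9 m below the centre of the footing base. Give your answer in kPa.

By the 2:1 method the load spreads at 1 horizontal : 2 vertical, so at depth z the loaded area has grown by z in each plan dimension:
Δσ = qB/(B+z) = 80.3×1.3/(1.3+3.9) = 20.075 kPa

Δσ_z ≈ 20.1 kPa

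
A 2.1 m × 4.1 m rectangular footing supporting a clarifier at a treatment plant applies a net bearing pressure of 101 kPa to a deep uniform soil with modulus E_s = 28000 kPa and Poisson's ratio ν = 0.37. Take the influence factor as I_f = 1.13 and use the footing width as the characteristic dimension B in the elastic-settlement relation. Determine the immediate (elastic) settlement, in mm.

Immediate (elastic) settlement: S_e = q·B·(1−ν²)/E_s · I_f.
S_e = 101 × 2.1 × (1 − 0.37²) / 28000 × 1.13
    = 101 × 2.1 × 0.8631 / 28000 × 1.13
    = 0.007388 m = 7.388 mm

S_e ≈ 7.39 mm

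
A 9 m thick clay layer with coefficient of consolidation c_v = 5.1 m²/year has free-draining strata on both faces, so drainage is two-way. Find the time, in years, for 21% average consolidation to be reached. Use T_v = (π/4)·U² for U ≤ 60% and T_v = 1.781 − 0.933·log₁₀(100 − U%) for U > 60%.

Drainage path length: H_d = H/2 = 4.5 m (double drainage).
U ≤ 60%: T_v = (π/4)·U² = (π/4)×0.21² = 0.034636.
t = T_v·H_d²/c_v = 0.034636×4.5²/5.1 = 0.1375 years.

t ≈ 0.138 years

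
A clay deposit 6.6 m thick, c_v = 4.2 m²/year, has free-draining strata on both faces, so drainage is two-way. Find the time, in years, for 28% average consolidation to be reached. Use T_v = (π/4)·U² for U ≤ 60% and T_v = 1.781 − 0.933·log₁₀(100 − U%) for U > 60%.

t ≈ 0.16 years

Drainage path length: H_d = H/2 = 3.3 m (double drainage).
U ≤ 60%: T_v = (π/4)·U² = (π/4)×0.28² = 0.061575.
t = T_v·H_d²/c_v = 0.061575×3.3²/4.2 = 0.1597 years.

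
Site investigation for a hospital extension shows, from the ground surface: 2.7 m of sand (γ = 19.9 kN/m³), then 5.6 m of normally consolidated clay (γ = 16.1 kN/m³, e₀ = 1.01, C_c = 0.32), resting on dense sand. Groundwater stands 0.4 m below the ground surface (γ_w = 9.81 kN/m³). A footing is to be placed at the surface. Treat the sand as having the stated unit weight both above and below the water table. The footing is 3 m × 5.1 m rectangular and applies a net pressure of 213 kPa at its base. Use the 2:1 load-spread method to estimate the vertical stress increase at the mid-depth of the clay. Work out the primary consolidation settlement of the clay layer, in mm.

S_c ≈ 215 mm

Mid-depth of clay below the ground surface: z = 2.7 + 5.6/2 = 5.5 m.
Total vertical stress at mid-clay: σ_v = 19.9×2.7 + 16.1×2.8 = 98.81 kPa.
Pore pressure: u = 9.81×(5.5 − 0.4) = 50.031 kPa.
Initial effective stress: σ'_0 = σ_v − u = 98.81 − 50.031 = 48.779 kPa.
Stress increase at mid-clay by the 2:1 spreading method:
Δσ = qBL/((B+z)(L+z)) = 213×3×5.1/((3+5.5)(5.1+5.5)) = 36.17 kPa
Final effective stress: σ'_f = σ'_0 + Δσ = 48.779 + 36.17 = 84.949 kPa.
Normally consolidated clay, so the full stress increment lies on the virgin compression line:
S_c = C_c·H/(1+e₀)·log₁₀(σ'_f/σ'_0) = 0.32×5.6/(1+1.01)×log₁₀(84.949/48.779)
    = 0.89154 × 0.24093 = 0.2148 m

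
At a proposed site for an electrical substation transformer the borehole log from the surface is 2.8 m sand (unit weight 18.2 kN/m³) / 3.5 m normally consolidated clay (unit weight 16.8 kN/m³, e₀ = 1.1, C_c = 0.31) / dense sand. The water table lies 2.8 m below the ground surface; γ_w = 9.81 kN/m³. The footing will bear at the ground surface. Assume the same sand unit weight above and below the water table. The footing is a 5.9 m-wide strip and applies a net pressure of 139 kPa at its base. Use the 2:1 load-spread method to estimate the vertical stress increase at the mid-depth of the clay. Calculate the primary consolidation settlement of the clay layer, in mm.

S_c ≈ 181 mm

Mid-depth of clay below the ground surface: z = 2.8 + 3.5/2 = 4.55 m.
Total vertical stress at mid-clay: σ_v = 18.2×2.8 + 16.8×1.75 = 80.36 kPa.
Pore pressure: u = 9.81×(4.55 − 2.8) = 17.168 kPa.
Initial effective stress: σ'_0 = σ_v − u = 80.36 − 17.168 = 63.192 kPa.
Stress increase at mid-clay by the 2:1 spreading method:
Δσ = qB/(B+z) = 139×5.9/(5.9+4.55) = 78.478 kPa
Final effective stress: σ'_f = σ'_0 + Δσ = 63.192 + 78.478 = 141.67 kPa.
Normally consolidated clay, so the full stress increment lies on the virgin compression line:
S_c = C_c·H/(1+e₀)·log₁₀(σ'_f/σ'_0) = 0.31×3.5/(1+1.1)×log₁₀(141.67/63.192)
    = 0.51667 × 0.35062 = 0.1812 m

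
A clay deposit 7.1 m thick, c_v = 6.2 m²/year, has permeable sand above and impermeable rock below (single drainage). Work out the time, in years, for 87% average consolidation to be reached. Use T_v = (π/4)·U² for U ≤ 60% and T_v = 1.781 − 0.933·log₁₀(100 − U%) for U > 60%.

Drainage path length: H_d = H = 7.1 m (single drainage).
U > 60%: T_v = 1.781 − 0.933·log₁₀(100 − 87) = 0.74169.
t = T_v·H_d²/c_v = 0.74169×7.1²/6.2 = 6.03 years.

t ≈ 6.03 years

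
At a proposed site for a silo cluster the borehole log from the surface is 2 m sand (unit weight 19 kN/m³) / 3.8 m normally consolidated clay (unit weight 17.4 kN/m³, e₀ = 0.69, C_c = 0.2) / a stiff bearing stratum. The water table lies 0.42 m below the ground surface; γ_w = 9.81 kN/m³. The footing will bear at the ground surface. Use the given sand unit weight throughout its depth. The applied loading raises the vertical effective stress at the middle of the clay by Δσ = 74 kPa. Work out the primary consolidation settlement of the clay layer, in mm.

S_c ≈ 215 mm

Mid-depth of clay below the ground surface: z = 2 + 3.8/2 = 3.9 m.
Total vertical stress at mid-clay: σ_v = 19×2 + 17.4×1.9 = 71.06 kPa.
Pore pressure: u = 9.81×(3.9 − 0.42) = 34.139 kPa.
Initial effective stress: σ'_0 = σ_v − u = 71.06 − 34.139 = 36.921 kPa.
Final effective stress: σ'_f = σ'_0 + Δσ = 36.921 + 74 = 110.92 kPa.
Normally consolidated clay, so the full stress increment lies on the virgin compression line:
S_c = C_c·H/(1+e₀)·log₁₀(σ'_f/σ'_0) = 0.2×3.8/(1+0.69)×log₁₀(110.92/36.921)
    = 0.4497 × 0.47774 = 0.2148 m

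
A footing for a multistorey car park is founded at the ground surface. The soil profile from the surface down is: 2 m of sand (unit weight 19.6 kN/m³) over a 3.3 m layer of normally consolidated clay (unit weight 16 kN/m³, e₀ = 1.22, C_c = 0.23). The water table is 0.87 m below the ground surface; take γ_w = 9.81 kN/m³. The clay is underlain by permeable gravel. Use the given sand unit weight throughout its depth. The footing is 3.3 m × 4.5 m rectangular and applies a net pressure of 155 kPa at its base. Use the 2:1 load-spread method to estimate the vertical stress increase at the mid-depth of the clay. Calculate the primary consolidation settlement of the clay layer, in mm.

Mid-depth of clay below the ground surface: z = 2 + 3.3/2 = 3.65 m.
Total vertical stress at mid-clay: σ_v = 19.6×2 + 16×1.65 = 65.6 kPa.
Pore pressure: u = 9.81×(3.65 − 0.87) = 27.272 kPa.
Initial effective stress: σ'_0 = σ_v − u = 65.6 − 27.272 = 38.328 kPa.
Stress increase at mid-clay by the 2:1 spreading method:
Δσ = qBL/((B+z)(L+z)) = 155×3.3×4.5/((3.3+3.65)(4.5+3.65)) = 40.636 kPa
Final effective stress: σ'_f = σ'_0 + Δσ = 38.328 + 40.636 = 78.964 kPa.
Normally consolidated clay, so the full stress increment lies on the virgin compression line:
S_c = C_c·H/(1+e₀)·log₁₀(σ'_f/σ'_0) = 0.23×3.3/(1+1.22)×log₁₀(78.964/38.328)
    = 0.34189 × 0.31391 = 0.1073 m

S_c ≈ 107 mm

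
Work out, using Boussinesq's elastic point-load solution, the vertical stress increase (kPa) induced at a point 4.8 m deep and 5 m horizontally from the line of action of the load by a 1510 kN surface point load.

Δσ_z ≈ 4.98 kPa

Boussinesq vertical stress below a point load on an elastic half-space:
Δσ_z = 3P/(2πz²) · [1 + (r/z)²]^(−5/2)
r/z = 5/4.8 = 1.0417; [1+(r/z)²]^(−5/2) = 0.15929.
Δσ_z = 3×1510/(2π×4.8²) × 0.15929 = 31.292 × 0.15929 = 4.985 kPa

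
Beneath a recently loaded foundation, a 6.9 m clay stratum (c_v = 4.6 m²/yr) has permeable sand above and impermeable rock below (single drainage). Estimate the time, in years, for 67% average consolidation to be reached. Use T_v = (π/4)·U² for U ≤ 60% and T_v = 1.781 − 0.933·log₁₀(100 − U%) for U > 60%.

t ≈ 3.77 years

Drainage path length: H_d = H = 6.9 m (single drainage).
U > 60%: T_v = 1.781 − 0.933·log₁₀(100 − 67) = 0.36423.
t = T_v·H_d²/c_v = 0.36423×6.9²/4.6 = 3.77 years.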